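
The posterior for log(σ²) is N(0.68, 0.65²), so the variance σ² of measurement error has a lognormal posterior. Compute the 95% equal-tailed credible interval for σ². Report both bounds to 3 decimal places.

[0.552, 7.057]

On the log scale the 95% interval is 0.68 ± 1.960 × 0.65 = [-0.5940, 1.9540].
Exponentiate: [e^-0.5940, e^1.9540] = [0.552, 7.057].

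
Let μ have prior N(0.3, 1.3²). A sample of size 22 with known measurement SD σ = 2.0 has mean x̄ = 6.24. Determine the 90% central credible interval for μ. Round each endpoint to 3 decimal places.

[4.997, 6.329]

Posterior precision = 1/1.3² + 22/2.0² = 0.5917 + 5.5000 = 6.0917, so posterior SD = 0.4052.
Posterior mean = (0.3/1.3² + 22·6.24/2.0²) / 6.0917 = 5.6630.
Interval: 5.6630 ± 1.645 × 0.4052 → [4.997, 6.329].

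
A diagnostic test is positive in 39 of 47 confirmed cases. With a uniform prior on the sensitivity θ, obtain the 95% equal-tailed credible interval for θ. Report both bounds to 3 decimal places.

[0.698, 0.911]

Posterior: Beta(1+39, 1+8) = Beta(40, 9).
Equal-tailed 95% interval: the 0.025 and 0.975 quantiles of Beta(40, 9).
Posterior mean ≈ 0.816, SD ≈ 0.055; a Normal approximation gives roughly [0.709, 0.924].
Exact: F⁻¹(0.025) = 0.698; F⁻¹(0.975) = 0.911.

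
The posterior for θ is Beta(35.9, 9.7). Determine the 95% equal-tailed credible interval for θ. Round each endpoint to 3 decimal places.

Posterior: Beta(35.9, 9.7).
Equal-tailed 95% interval: the 0.025 and 0.975 quantiles of Beta(35.9, 9.7).
Posterior mean ≈ 0.787, SD ≈ 0.060; a Normal approximation gives roughly [0.670, 0.905].
Exact: F⁻¹(0.025) = 0.659; F⁻¹(0.975) = 0.892.

[0.659, 0.892]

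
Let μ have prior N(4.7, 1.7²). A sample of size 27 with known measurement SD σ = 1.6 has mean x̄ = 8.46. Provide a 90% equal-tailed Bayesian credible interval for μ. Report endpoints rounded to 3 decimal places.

[7.842, 8.839]

Posterior precision = 1/1.7² + 27/1.6² = 0.3460 + 10.5469 = 10.8929, so posterior SD = 0.3030.
Posterior mean = (4.7/1.7² + 27·8.46/1.6²) / 10.8929 = 8.3406.
Interval: 8.3406 ± 1.645 × 0.3030 → [7.842, 8.839].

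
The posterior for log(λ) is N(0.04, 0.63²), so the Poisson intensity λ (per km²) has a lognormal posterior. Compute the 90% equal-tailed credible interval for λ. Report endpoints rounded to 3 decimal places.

On the log scale the 90% interval is 0.04 ± 1.645 × 0.63 = [-0.9963, 1.0763].
Exponentiate: [e^-0.9963, e^1.0763] = [0.369, 2.934].

[0.369, 2.934]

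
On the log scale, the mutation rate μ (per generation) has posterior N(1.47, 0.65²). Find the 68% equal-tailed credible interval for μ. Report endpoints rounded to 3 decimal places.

On the log scale the 68% interval is 1.47 ± 0.994 × 0.65 = [0.8236, 2.1164].
Exponentiate: [e^0.8236, e^2.1164] = [2.279, 8.301].

[2.279, 8.301]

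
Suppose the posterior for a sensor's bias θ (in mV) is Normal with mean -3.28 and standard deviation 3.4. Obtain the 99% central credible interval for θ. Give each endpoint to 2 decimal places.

The posterior is symmetric, so the 99% equal-tailed interval is θ = -3.28 ± z·3.4 with z = 2.576.
Half-width: 2.576 × 3.4 = 8.76.
-3.28 − 8.76 = -12.04; -3.28 + 8.76 = 5.48.

[-12.04, 5.48]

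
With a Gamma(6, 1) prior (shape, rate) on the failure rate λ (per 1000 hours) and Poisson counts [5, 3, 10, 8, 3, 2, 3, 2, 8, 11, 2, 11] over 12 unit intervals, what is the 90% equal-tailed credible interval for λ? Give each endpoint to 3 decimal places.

[4.649, 6.823]

Posterior: Gamma(6+68, 1+12) = Gamma(74, 13) (shape, rate).
Equal-tailed 90% interval: Gamma(74, 13) quantiles at 0.05 and 0.95.
Posterior mean ≈ 5.692, SD ≈ 0.662; a Normal approximation gives roughly [4.604, 6.781].
Exact: lower = 4.649; upper = 6.823.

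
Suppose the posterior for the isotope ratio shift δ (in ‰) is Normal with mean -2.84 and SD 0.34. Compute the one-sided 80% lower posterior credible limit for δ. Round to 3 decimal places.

-3.126

Need L with P(δ ≥ L) = 0.80: L = -2.84 − z_{0.2}·0.34.
z = 0.842; L = -2.84 − 0.842 × 0.34 = -3.126.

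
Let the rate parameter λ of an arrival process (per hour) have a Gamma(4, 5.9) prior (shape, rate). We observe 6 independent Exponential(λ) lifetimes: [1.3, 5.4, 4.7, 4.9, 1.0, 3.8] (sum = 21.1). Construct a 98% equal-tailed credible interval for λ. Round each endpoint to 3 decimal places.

Posterior: Gamma(4+6, 5.9+21.1) = Gamma(10, 27.0) (shape, rate).
Equal-tailed 98% interval: Gamma(10, 27.0) quantiles at 0.01 and 0.99.
Posterior mean ≈ 0.370, SD ≈ 0.117; a Normal approximation gives roughly [0.098, 0.643].
Exact: lower = 0.153; upper = 0.696.

[0.153, 0.696]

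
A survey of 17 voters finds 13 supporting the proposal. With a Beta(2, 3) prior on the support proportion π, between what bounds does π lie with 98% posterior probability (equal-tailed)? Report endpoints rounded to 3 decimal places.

Posterior: Beta(2+13, 3+4) = Beta(15, 7).
Equal-tailed 98% interval: the 0.01 and 0.99 quantiles of Beta(15, 7).
Posterior mean ≈ 0.682, SD ≈ 0.097; a Normal approximation gives roughly [0.456, 0.908].
Exact: F⁻¹(0.01) = 0.439; F⁻¹(0.99) = 0.878.

[0.439, 0.878]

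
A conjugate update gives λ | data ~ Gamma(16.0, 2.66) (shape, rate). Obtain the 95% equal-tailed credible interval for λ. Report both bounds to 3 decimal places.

Posterior: Gamma(shape 16.0, rate 2.66).
Equal-tailed 95% interval: Gamma(16.0, 2.66) quantiles at 0.025 and 0.975.
Posterior mean ≈ 6.015, SD ≈ 1.504; a Normal approximation gives roughly [3.068, 8.962].
Exact: lower = 3.438; upper = 9.301.

[3.438, 9.301]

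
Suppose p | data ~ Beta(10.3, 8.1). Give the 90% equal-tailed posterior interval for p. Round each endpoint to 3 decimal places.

Posterior: Beta(10.3, 8.1).
Equal-tailed 90% interval: the 0.05 and 0.95 quantiles of Beta(10.3, 8.1).
Posterior mean ≈ 0.560, SD ≈ 0.113; a Normal approximation gives roughly [0.374, 0.745].
Exact: F⁻¹(0.05) = 0.370; F⁻¹(0.95) = 0.742.

[0.370, 0.742]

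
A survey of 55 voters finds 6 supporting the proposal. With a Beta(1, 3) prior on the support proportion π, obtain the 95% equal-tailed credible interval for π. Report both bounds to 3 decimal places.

Posterior: Beta(1+6, 3+49) = Beta(7, 52).
Equal-tailed 95% interval: the 0.025 and 0.975 quantiles of Beta(7, 52).
Posterior mean ≈ 0.119, SD ≈ 0.042; a Normal approximation gives roughly [0.037, 0.200].
Exact: F⁻¹(0.025) = 0.050; F⁻¹(0.975) = 0.212.

[0.050, 0.212]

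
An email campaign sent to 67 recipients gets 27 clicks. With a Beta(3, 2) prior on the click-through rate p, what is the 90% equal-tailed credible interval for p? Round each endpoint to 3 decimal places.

[0.323, 0.513]

Posterior: Beta(3+27, 2+40) = Beta(30, 42).
Equal-tailed 90% interval: the 0.05 and 0.95 quantiles of Beta(30, 42).
Posterior mean ≈ 0.417, SD ≈ 0.058; a Normal approximation gives roughly [0.322, 0.512].
Exact: F⁻¹(0.05) = 0.323; F⁻¹(0.95) = 0.513.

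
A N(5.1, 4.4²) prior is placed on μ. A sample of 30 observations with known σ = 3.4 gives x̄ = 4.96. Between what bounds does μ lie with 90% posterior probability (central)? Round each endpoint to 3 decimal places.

[3.952, 5.974]

Posterior precision = 1/4.4² + 30/3.4² = 0.0517 + 2.5952 = 2.6468, so posterior SD = 0.6147.
Posterior mean = (5.1/4.4² + 30·4.96/3.4²) / 2.6468 = 4.9627.
Interval: 4.9627 ± 1.645 × 0.6147 → [3.952, 5.974].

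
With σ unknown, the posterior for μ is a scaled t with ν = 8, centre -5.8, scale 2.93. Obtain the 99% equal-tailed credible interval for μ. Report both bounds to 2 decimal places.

The t_8 distribution is symmetric; the 99% interval is -5.8 ± t·2.93 with t_{0.995,8} = 3.355.
Half-width: 3.355 × 2.93 = 9.83.
-5.8 − 9.83 = -15.63; -5.8 + 9.83 = 4.03.

[-15.63, 4.03]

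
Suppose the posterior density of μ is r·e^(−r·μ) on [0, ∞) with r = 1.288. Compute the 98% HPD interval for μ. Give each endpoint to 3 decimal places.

[0.000, 3.037]

The exponential density is strictly decreasing on [0, ∞), so the HPD interval is anchored at 0: [0, q] with P(μ ≤ q) = 0.98.
q = −ln(1 − 0.98) / 1.288 = 3.9120 / 1.288 = 3.037.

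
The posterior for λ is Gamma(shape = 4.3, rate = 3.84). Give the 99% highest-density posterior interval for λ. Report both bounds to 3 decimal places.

The posterior is unimodal and skewed, so the HPD interval has equal density at both endpoints and is the shortest 99% interval.
Solving f(0.128) = f(2.771) with F(2.771) − F(0.128) = 0.99 gives [0.128, 2.771].
For comparison, the equal-tailed interval is [0.205, 2.987]; the HPD is narrower and shifted toward the mode.

[0.128, 2.771]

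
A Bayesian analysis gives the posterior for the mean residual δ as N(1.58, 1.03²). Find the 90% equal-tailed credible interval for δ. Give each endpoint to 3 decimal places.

The posterior is symmetric, so the 90% equal-tailed interval is δ = 1.58 ± z·1.03 with z = 1.645.
Half-width: 1.645 × 1.03 = 1.694.
1.58 − 1.694 = -0.114; 1.58 + 1.694 = 3.274.

[-0.114, 3.274]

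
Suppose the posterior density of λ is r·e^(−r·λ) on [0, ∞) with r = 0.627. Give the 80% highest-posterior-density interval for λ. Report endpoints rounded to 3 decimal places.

The exponential density is strictly decreasing on [0, ∞), so the HPD interval is anchored at 0: [0, q] with P(λ ≤ q) = 0.80.
q = −ln(1 − 0.80) / 0.627 = 1.6094 / 0.627 = 2.567.

[0.000, 2.567]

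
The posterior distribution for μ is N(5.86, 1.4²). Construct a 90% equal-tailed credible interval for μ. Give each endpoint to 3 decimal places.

The posterior is symmetric, so the 90% equal-tailed interval is μ = 5.86 ± z·1.4 with z = 1.645.
Half-width: 1.645 × 1.4 = 2.303.
5.86 − 2.303 = 3.557; 5.86 + 2.303 = 8.163.

[3.557, 8.163]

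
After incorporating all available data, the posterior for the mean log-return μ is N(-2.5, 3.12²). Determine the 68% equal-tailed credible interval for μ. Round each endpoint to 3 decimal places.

[-5.603, 0.603]

The posterior is symmetric, so the 68% equal-tailed interval is μ = -2.5 ± z·3.12 with z = 0.994.
Half-width: 0.994 × 3.12 = 3.103.
-2.5 − 3.103 = -5.603; -2.5 + 3.103 = 0.603.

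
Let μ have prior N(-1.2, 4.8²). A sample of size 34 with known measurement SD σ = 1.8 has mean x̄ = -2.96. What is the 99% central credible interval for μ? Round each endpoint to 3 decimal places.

Posterior precision = 1/4.8² + 34/1.8² = 0.0434 + 10.4938 = 10.5372, so posterior SD = 0.3081.
Posterior mean = (-1.2/4.8² + 34·-2.96/1.8²) / 10.5372 = -2.9528.
Interval: -2.9528 ± 2.576 × 0.3081 → [-3.746, -2.159].

[-3.746, -2.159]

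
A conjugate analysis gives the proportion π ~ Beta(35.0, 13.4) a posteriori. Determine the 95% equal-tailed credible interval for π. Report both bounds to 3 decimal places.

Posterior: Beta(35.0, 13.4).
Equal-tailed 95% interval: the 0.025 and 0.975 quantiles of Beta(35.0, 13.4).
Posterior mean ≈ 0.723, SD ≈ 0.064; a Normal approximation gives roughly [0.598, 0.848].
Exact: F⁻¹(0.025) = 0.590; F⁻¹(0.975) = 0.838.

[0.590, 0.838]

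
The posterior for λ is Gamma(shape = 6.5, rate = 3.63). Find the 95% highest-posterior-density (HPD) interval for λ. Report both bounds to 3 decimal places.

The posterior is unimodal and skewed, so the HPD interval has equal density at both endpoints and is the shortest 95% interval.
Solving f(0.565) = f(3.187) with F(3.187) − F(0.565) = 0.95 gives [0.565, 3.187].
For comparison, the equal-tailed interval is [0.690, 3.407]; the HPD is narrower and shifted toward the mode.

[0.565, 3.187]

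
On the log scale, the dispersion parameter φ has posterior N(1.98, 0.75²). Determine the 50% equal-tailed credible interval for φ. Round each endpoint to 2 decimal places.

On the log scale the 50% interval is 1.98 ± 0.674 × 0.75 = [1.4741, 2.4859].
Exponentiate: [e^1.4741, e^2.4859] = [4.37, 12.01].

[4.37, 12.01]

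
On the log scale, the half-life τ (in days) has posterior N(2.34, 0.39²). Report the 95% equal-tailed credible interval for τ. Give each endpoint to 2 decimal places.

On the log scale the 95% interval is 2.34 ± 1.960 × 0.39 = [1.5756, 3.1044].
Exponentiate: [e^1.5756, e^3.1044] = [4.83, 22.30].

[4.83, 22.30]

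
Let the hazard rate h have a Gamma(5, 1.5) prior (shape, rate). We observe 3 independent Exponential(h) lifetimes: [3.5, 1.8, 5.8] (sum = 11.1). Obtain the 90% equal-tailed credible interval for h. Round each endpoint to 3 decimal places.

[0.316, 1.044]

Posterior: Gamma(5+3, 1.5+11.1) = Gamma(8, 12.6) (shape, rate).
Equal-tailed 90% interval: Gamma(8, 12.6) quantiles at 0.05 and 0.95.
Posterior mean ≈ 0.635, SD ≈ 0.224; a Normal approximation gives roughly [0.266, 1.004].
Exact: lower = 0.316; upper = 1.044.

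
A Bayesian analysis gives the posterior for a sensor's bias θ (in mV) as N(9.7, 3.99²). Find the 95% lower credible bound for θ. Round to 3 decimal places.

Need L with P(θ ≥ L) = 0.95: L = 9.7 − z_{0.05}·3.99.
z = 1.645; L = 9.7 − 1.645 × 3.99 = 3.137.

3.137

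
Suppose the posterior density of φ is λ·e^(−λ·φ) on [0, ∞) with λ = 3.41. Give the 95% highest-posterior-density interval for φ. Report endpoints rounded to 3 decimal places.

[0.000, 0.879]

The exponential density is strictly decreasing on [0, ∞), so the HPD interval is anchored at 0: [0, q] with P(φ ≤ q) = 0.95.
q = −ln(1 − 0.95) / 3.41 = 2.9957 / 3.41 = 0.879.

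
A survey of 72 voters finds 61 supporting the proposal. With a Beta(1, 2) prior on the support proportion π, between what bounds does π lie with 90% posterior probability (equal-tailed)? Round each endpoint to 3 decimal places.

Posterior: Beta(1+61, 2+11) = Beta(62, 13).
Equal-tailed 90% interval: the 0.05 and 0.95 quantiles of Beta(62, 13).
Posterior mean ≈ 0.827, SD ≈ 0.043; a Normal approximation gives roughly [0.755, 0.898].
Exact: F⁻¹(0.05) = 0.751; F⁻¹(0.95) = 0.893.

[0.751, 0.893]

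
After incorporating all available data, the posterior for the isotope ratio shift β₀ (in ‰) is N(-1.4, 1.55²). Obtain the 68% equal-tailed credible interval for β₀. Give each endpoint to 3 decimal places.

The posterior is symmetric, so the 68% equal-tailed interval is β₀ = -1.4 ± z·1.55 with z = 0.994.
Half-width: 0.994 × 1.55 = 1.541.
-1.4 − 1.541 = -2.941; -1.4 + 1.541 = 0.141.

[-2.941, 0.141]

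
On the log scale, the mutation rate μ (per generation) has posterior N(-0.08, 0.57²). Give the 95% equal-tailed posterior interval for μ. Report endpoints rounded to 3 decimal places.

On the log scale the 95% interval is -0.08 ± 1.960 × 0.57 = [-1.1972, 1.0372].
Exponentiate: [e^-1.1972, e^1.0372] = [0.302, 2.821].

[0.302, 2.821]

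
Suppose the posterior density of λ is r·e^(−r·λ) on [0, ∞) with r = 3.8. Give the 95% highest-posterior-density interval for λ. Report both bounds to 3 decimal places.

The exponential density is strictly decreasing on [0, ∞), so the HPD interval is anchored at 0: [0, q] with P(λ ≤ q) = 0.95.
q = −ln(1 − 0.95) / 3.8 = 2.9957 / 3.8 = 0.788.

[0.000, 0.788]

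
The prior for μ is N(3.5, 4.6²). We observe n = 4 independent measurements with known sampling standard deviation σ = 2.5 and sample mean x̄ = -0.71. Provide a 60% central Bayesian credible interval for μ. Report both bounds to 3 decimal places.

Posterior precision = 1/4.6² + 4/2.5² = 0.0473 + 0.6400 = 0.6873, so posterior SD = 1.2063.
Posterior mean = (3.5/4.6² + 4·-0.71/2.5²) / 0.6873 = -0.4205.
Interval: -0.4205 ± 0.842 × 1.2063 → [-1.436, 0.595].

[-1.436, 0.595]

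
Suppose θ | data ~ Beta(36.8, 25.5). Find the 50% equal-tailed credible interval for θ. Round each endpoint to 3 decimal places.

[0.549, 0.633]

Posterior: Beta(36.8, 25.5).
Equal-tailed 50% interval: the 0.25 and 0.75 quantiles of Beta(36.8, 25.5).
Posterior mean ≈ 0.591, SD ≈ 0.062; a Normal approximation gives roughly [0.549, 0.632].
Exact: F⁻¹(0.25) = 0.549; F⁻¹(0.75) = 0.633.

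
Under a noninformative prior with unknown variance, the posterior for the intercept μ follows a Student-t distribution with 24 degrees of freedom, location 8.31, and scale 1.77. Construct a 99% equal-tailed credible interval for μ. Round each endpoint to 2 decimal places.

[3.36, 13.26]

The t_24 distribution is symmetric; the 99% interval is 8.31 ± t·1.77 with t_{0.995,24} = 2.797.
Half-width: 2.797 × 1.77 = 4.95.
8.31 − 4.95 = 3.36; 8.31 + 4.95 = 13.26.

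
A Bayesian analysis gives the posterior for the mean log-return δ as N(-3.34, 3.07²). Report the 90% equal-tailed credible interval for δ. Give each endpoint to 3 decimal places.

[-8.390, 1.710]

The posterior is symmetric, so the 90% equal-tailed interval is δ = -3.34 ± z·3.07 with z = 1.645.
Half-width: 1.645 × 3.07 = 5.050.
-3.34 − 5.050 = -8.390; -3.34 + 5.050 = 1.710.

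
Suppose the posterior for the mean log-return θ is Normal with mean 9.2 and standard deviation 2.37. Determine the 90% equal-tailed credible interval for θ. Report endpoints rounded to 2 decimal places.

[5.30, 13.10]

The posterior is symmetric, so the 90% equal-tailed interval is θ = 9.2 ± z·2.37 with z = 1.645.
Half-width: 1.645 × 2.37 = 3.90.
9.2 − 3.90 = 5.30; 9.2 + 3.90 = 13.10.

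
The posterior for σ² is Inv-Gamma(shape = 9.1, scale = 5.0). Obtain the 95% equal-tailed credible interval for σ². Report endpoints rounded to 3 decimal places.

Inverse-Gamma(9.1, 5.0) quantiles: F⁻¹(0.025) and F⁻¹(0.975).
Equivalently, 1/σ² ~ Gamma(9.1, rate = 5.0); invert its 0.975 and 0.025 quantiles.
Posterior mean ≈ 0.617, SD ≈ 0.232; a Normal approximation gives roughly [0.163, 1.071].
Exact: lower = 0.315; upper = 1.195.

[0.315, 1.195]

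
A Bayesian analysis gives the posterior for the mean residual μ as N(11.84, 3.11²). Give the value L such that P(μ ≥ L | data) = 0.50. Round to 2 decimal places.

11.84

Need L with P(μ ≥ L) = 0.50: L = 11.84 − z_{0.5}·3.11.
z = 0.000; L = 11.84 − 0.000 × 3.11 = 11.84.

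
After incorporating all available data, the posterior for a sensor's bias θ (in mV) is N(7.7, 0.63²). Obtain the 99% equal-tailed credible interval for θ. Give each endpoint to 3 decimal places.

The posterior is symmetric, so the 99% equal-tailed interval is θ = 7.7 ± z·0.63 with z = 2.576.
Half-width: 2.576 × 0.63 = 1.623.
7.7 − 1.623 = 6.077; 7.7 + 1.623 = 9.323.

[6.077, 9.323]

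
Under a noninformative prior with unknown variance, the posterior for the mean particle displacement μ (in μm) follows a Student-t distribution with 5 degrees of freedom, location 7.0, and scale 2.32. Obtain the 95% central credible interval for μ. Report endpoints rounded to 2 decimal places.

[1.04, 12.96]

The t_5 distribution is symmetric; the 95% interval is 7.0 ± t·2.32 with t_{0.975,5} = 2.571.
Half-width: 2.571 × 2.32 = 5.96.
7.0 − 5.96 = 1.04; 7.0 + 5.96 = 12.96.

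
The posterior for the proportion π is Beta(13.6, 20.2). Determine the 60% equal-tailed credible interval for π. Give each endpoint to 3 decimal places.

Posterior: Beta(13.6, 20.2).
Equal-tailed 60% interval: the 0.2 and 0.8 quantiles of Beta(13.6, 20.2).
Posterior mean ≈ 0.402, SD ≈ 0.083; a Normal approximation gives roughly [0.332, 0.472].
Exact: F⁻¹(0.2) = 0.331; F⁻¹(0.8) = 0.473.

[0.331, 0.473]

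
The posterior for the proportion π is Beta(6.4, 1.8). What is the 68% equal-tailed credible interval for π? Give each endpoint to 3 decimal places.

Posterior: Beta(6.4, 1.8).
Equal-tailed 68% interval: the 0.16 and 0.84 quantiles of Beta(6.4, 1.8).
Posterior mean ≈ 0.780, SD ≈ 0.136; a Normal approximation gives roughly [0.645, 0.916].
Exact: F⁻¹(0.16) = 0.641; F⁻¹(0.84) = 0.917.

[0.641, 0.917]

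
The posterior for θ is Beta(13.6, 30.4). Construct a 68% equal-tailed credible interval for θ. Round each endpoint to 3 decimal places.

Posterior: Beta(13.6, 30.4).
Equal-tailed 68% interval: the 0.16 and 0.84 quantiles of Beta(13.6, 30.4).
Posterior mean ≈ 0.309, SD ≈ 0.069; a Normal approximation gives roughly [0.241, 0.378].
Exact: F⁻¹(0.16) = 0.240; F⁻¹(0.84) = 0.378.

[0.240, 0.378]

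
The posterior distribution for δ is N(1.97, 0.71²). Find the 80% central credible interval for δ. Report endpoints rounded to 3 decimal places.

The posterior is symmetric, so the 80% equal-tailed interval is δ = 1.97 ± z·0.71 with z = 1.282.
Half-width: 1.282 × 0.71 = 0.910.
1.97 − 0.910 = 1.060; 1.97 + 0.910 = 2.880.

[1.060, 2.880]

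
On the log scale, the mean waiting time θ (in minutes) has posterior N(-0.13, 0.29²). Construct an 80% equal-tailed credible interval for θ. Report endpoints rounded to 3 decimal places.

[0.606, 1.273]

On the log scale the 80% interval is -0.13 ± 1.282 × 0.29 = [-0.5016, 0.2416].
Exponentiate: [e^-0.5016, e^0.2416] = [0.606, 1.273].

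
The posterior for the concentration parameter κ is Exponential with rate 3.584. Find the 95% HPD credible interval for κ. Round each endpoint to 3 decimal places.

The exponential density is strictly decreasing on [0, ∞), so the HPD interval is anchored at 0: [0, q] with P(κ ≤ q) = 0.95.
q = −ln(1 − 0.95) / 3.584 = 2.9957 / 3.584 = 0.836.

[0.000, 0.836]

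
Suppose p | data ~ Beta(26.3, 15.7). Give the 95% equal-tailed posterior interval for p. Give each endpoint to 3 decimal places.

[0.477, 0.764]

Posterior: Beta(26.3, 15.7).
Equal-tailed 95% interval: the 0.025 and 0.975 quantiles of Beta(26.3, 15.7).
Posterior mean ≈ 0.626, SD ≈ 0.074; a Normal approximation gives roughly [0.482, 0.771].
Exact: F⁻¹(0.025) = 0.477; F⁻¹(0.975) = 0.764.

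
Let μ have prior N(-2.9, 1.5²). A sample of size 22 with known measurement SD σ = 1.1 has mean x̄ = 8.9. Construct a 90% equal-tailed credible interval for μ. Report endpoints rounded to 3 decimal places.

[8.237, 9.000]

Posterior precision = 1/1.5² + 22/1.1² = 0.4444 + 18.1818 = 18.6263, so posterior SD = 0.2317.
Posterior mean = (-2.9/1.5² + 22·8.9/1.1²) / 18.6263 = 8.6184.
Interval: 8.6184 ± 1.645 × 0.2317 → [8.237, 9.000].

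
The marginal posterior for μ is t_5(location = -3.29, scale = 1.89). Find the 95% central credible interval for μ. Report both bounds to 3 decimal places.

The t_5 distribution is symmetric; the 95% interval is -3.29 ± t·1.89 with t_{0.975,5} = 2.571.
Half-width: 2.571 × 1.89 = 4.858.
-3.29 − 4.858 = -8.148; -3.29 + 4.858 = 1.568.

[-8.148, 1.568]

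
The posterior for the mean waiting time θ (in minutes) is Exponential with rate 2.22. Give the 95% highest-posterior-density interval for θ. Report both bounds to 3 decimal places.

The exponential density is strictly decreasing on [0, ∞), so the HPD interval is anchored at 0: [0, q] with P(θ ≤ q) = 0.95.
q = −ln(1 − 0.95) / 2.22 = 2.9957 / 2.22 = 1.349.

[0.000, 1.349]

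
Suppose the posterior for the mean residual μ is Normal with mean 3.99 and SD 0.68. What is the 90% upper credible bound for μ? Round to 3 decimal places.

Need U with P(μ ≤ U) = 0.90: U = 3.99 + z_{0.1}·0.68.
z = 1.282; U = 3.99 + 1.282 × 0.68 = 4.861.

4.861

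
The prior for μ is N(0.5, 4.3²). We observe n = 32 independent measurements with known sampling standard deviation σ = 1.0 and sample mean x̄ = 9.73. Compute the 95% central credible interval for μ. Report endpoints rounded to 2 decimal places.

Posterior precision = 1/4.3² + 32/1.0² = 0.0541 + 32.0000 = 32.0541, so posterior SD = 0.1766.
Posterior mean = (0.5/4.3² + 32·9.73/1.0²) / 32.0541 = 9.7144.
Interval: 9.7144 ± 1.960 × 0.1766 → [9.37, 10.06].

[9.37, 10.06]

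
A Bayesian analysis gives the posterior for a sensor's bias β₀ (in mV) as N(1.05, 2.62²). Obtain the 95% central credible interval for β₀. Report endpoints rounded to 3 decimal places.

The posterior is symmetric, so the 95% equal-tailed interval is β₀ = 1.05 ± z·2.62 with z = 1.960.
Half-width: 1.960 × 2.62 = 5.135.
1.05 − 5.135 = -4.085; 1.05 + 5.135 = 6.185.

[-4.085, 6.185]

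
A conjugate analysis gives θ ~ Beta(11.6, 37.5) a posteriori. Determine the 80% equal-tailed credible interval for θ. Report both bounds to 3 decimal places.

Posterior: Beta(11.6, 37.5).
Equal-tailed 80% interval: the 0.1 and 0.9 quantiles of Beta(11.6, 37.5).
Posterior mean ≈ 0.236, SD ≈ 0.060; a Normal approximation gives roughly [0.159, 0.313].
Exact: F⁻¹(0.1) = 0.162; F⁻¹(0.9) = 0.316.

[0.162, 0.316]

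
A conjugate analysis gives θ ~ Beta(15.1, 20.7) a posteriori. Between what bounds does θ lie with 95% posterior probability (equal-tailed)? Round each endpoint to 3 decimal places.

[0.267, 0.584]

Posterior: Beta(15.1, 20.7).
Equal-tailed 95% interval: the 0.025 and 0.975 quantiles of Beta(15.1, 20.7).
Posterior mean ≈ 0.422, SD ≈ 0.081; a Normal approximation gives roughly [0.262, 0.581].
Exact: F⁻¹(0.025) = 0.267; F⁻¹(0.975) = 0.584.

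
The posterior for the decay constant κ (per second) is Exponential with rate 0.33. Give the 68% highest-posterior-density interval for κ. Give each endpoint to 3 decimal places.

[0.000, 3.453]

The exponential density is strictly decreasing on [0, ∞), so the HPD interval is anchored at 0: [0, q] with P(κ ≤ q) = 0.68.
q = −ln(1 − 0.68) / 0.33 = 1.1394 / 0.33 = 3.453.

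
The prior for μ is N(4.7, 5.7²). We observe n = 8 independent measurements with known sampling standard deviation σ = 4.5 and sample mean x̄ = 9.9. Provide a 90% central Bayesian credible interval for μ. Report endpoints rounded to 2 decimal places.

Posterior precision = 1/5.7² + 8/4.5² = 0.0308 + 0.3951 = 0.4258, so posterior SD = 1.5324.
Posterior mean = (4.7/5.7² + 8·9.9/4.5²) / 0.4258 = 9.5242.
Interval: 9.5242 ± 1.645 × 1.5324 → [7.00, 12.04].

[7.00, 12.04]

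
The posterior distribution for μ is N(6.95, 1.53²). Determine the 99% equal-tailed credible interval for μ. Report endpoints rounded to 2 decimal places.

The posterior is symmetric, so the 99% equal-tailed interval is μ = 6.95 ± z·1.53 with z = 2.576.
Half-width: 2.576 × 1.53 = 3.94.
6.95 − 3.94 = 3.01; 6.95 + 3.94 = 10.89.

[3.01, 10.89]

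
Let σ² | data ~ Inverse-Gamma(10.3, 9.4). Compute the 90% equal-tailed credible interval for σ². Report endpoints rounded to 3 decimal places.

Inverse-Gamma(10.3, 9.4) quantiles: F⁻¹(0.05) and F⁻¹(0.95).
Equivalently, 1/σ² ~ Gamma(10.3, rate = 9.4); invert its 0.95 and 0.05 quantiles.
Posterior mean ≈ 1.011, SD ≈ 0.351; a Normal approximation gives roughly [0.434, 1.588].
Exact: lower = 0.584; upper = 1.665.

[0.584, 1.665]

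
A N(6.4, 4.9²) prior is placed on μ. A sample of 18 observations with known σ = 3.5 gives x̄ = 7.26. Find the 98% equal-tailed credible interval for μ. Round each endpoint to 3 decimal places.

[5.344, 9.129]

Posterior precision = 1/4.9² + 18/3.5² = 0.0416 + 1.4694 = 1.5110, so posterior SD = 0.8135.
Posterior mean = (6.4/4.9² + 18·7.26/3.5²) / 1.5110 = 7.2363.
Interval: 7.2363 ± 2.326 × 0.8135 → [5.344, 9.129].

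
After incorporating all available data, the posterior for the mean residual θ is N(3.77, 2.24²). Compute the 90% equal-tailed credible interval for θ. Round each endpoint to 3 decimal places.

[0.086, 7.454]

The posterior is symmetric, so the 90% equal-tailed interval is θ = 3.77 ± z·2.24 with z = 1.645.
Half-width: 1.645 × 2.24 = 3.684.
3.77 − 3.684 = 0.086; 3.77 + 3.684 = 7.454.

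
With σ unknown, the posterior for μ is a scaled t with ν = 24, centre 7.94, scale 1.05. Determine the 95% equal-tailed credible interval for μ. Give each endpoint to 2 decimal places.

The t_24 distribution is symmetric; the 95% interval is 7.94 ± t·1.05 with t_{0.975,24} = 2.064.
Half-width: 2.064 × 1.05 = 2.17.
7.94 − 2.17 = 5.77; 7.94 + 2.17 = 10.11.

[5.77, 10.11]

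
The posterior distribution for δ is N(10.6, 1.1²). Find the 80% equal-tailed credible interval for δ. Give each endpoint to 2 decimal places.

[9.19, 12.01]

The posterior is symmetric, so the 80% equal-tailed interval is δ = 10.6 ± z·1.1 with z = 1.282.
Half-width: 1.282 × 1.1 = 1.41.
10.6 − 1.41 = 9.19; 10.6 + 1.41 = 12.01.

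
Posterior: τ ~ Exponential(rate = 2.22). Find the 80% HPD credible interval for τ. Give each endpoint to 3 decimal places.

[0.000, 0.725]

The exponential density is strictly decreasing on [0, ∞), so the HPD interval is anchored at 0: [0, q] with P(τ ≤ q) = 0.80.
q = −ln(1 − 0.80) / 2.22 = 1.6094 / 2.22 = 0.725.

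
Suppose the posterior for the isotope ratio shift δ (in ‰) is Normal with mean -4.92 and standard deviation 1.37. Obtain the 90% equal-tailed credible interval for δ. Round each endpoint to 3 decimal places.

[-7.173, -2.667]

The posterior is symmetric, so the 90% equal-tailed interval is δ = -4.92 ± z·1.37 with z = 1.645.
Half-width: 1.645 × 1.37 = 2.253.
-4.92 − 2.253 = -7.173; -4.92 + 2.253 = -2.667.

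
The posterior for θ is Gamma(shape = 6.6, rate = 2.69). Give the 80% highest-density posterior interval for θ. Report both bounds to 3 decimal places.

[1.137, 3.444]

The posterior is unimodal and skewed, so the HPD interval has equal density at both endpoints and is the shortest 80% interval.
Solving f(1.137) = f(3.444) with F(3.444) − F(1.137) = 0.80 gives [1.137, 3.444].
For comparison, the equal-tailed interval is [1.336, 3.729]; the HPD is narrower and shifted toward the mode.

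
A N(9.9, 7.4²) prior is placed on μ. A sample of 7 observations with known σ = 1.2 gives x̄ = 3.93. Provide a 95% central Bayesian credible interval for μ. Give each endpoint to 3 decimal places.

Posterior precision = 1/7.4² + 7/1.2² = 0.0183 + 4.8611 = 4.8794, so posterior SD = 0.4527.
Posterior mean = (9.9/7.4² + 7·3.93/1.2²) / 4.8794 = 3.9523.
Interval: 3.9523 ± 1.960 × 0.4527 → [3.065, 4.840].

[3.065, 4.840]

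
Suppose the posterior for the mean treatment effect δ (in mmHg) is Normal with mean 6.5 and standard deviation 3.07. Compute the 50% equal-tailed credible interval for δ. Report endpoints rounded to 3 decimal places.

[4.429, 8.571]

The posterior is symmetric, so the 50% equal-tailed interval is δ = 6.5 ± z·3.07 with z = 0.674.
Half-width: 0.674 × 3.07 = 2.071.
6.5 − 2.071 = 4.429; 6.5 + 2.071 = 8.571.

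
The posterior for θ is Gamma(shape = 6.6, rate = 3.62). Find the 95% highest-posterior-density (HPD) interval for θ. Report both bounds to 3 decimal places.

[0.583, 3.234]

The posterior is unimodal and skewed, so the HPD interval has equal density at both endpoints and is the shortest 95% interval.
Solving f(0.583) = f(3.234) with F(3.234) − F(0.583) = 0.95 gives [0.583, 3.234].
For comparison, the equal-tailed interval is [0.709, 3.455]; the HPD is narrower and shifted toward the mode.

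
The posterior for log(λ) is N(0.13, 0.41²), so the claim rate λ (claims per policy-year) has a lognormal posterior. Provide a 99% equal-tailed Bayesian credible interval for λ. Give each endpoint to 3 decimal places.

On the log scale the 99% interval is 0.13 ± 2.576 × 0.41 = [-0.9261, 1.1861].
Exponentiate: [e^-0.9261, e^1.1861] = [0.396, 3.274].

[0.396, 3.274]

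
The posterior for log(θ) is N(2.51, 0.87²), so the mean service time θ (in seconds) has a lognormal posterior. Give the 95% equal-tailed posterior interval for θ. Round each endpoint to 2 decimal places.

On the log scale the 95% interval is 2.51 ± 1.960 × 0.87 = [0.8048, 4.2152].
Exponentiate: [e^0.8048, e^4.2152] = [2.24, 67.71].

[2.24, 67.71]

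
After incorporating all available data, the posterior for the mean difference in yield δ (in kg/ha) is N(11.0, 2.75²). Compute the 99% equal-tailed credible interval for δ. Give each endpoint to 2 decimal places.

The posterior is symmetric, so the 99% equal-tailed interval is δ = 11.0 ± z·2.75 with z = 2.576.
Half-width: 2.576 × 2.75 = 7.08.
11.0 − 7.08 = 3.92; 11.0 + 7.08 = 18.08.

[3.92, 18.08]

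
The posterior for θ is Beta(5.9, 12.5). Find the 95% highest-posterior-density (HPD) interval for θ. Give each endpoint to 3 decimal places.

The posterior is unimodal and skewed, so the HPD interval has equal density at both endpoints and is the shortest 95% interval.
Solving f(0.123) = f(0.529) with F(0.529) − F(0.123) = 0.95 gives [0.123, 0.529].
For comparison, the equal-tailed interval is [0.135, 0.544]; the HPD is narrower and shifted toward the mode.

[0.123, 0.529]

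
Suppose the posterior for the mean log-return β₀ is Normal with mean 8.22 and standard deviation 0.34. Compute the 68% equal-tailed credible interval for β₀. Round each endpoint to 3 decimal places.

[7.882, 8.558]

The posterior is symmetric, so the 68% equal-tailed interval is β₀ = 8.22 ± z·0.34 with z = 0.994.
Half-width: 0.994 × 0.34 = 0.338.
8.22 − 0.338 = 7.882; 8.22 + 0.338 = 8.558.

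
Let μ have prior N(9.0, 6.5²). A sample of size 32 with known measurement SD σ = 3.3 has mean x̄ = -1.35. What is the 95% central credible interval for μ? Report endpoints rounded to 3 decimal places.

Posterior precision = 1/6.5² + 32/3.3² = 0.0237 + 2.9385 = 2.9621, so posterior SD = 0.5810.
Posterior mean = (9.0/6.5² + 32·-1.35/3.3²) / 2.9621 = -1.2673.
Interval: -1.2673 ± 1.960 × 0.5810 → [-2.406, -0.129].

[-2.406, -0.129]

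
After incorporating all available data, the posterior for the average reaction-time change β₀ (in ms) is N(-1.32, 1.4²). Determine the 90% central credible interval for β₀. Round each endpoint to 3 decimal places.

The posterior is symmetric, so the 90% equal-tailed interval is β₀ = -1.32 ± z·1.4 with z = 1.645.
Half-width: 1.645 × 1.4 = 2.303.
-1.32 − 2.303 = -3.623; -1.32 + 2.303 = 0.983.

[-3.623, 0.983]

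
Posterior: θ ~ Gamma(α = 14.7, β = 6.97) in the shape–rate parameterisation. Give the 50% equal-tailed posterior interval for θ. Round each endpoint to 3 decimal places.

Posterior: Gamma(shape 14.7, rate 6.97).
Equal-tailed 50% interval: Gamma(14.7, 6.97) quantiles at 0.25 and 0.75.
Posterior mean ≈ 2.109, SD ≈ 0.550; a Normal approximation gives roughly [1.738, 2.480].
Exact: lower = 1.717; upper = 2.450.

[1.717, 2.450]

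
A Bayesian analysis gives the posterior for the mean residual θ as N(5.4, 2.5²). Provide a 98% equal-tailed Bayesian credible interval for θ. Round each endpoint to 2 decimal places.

[-0.42, 11.22]

The posterior is symmetric, so the 98% equal-tailed interval is θ = 5.4 ± z·2.5 with z = 2.326.
Half-width: 2.326 × 2.5 = 5.82.
5.4 − 5.82 = -0.42; 5.4 + 5.82 = 11.22.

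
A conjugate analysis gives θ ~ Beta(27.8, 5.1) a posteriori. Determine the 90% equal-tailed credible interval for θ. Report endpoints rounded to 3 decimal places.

Posterior: Beta(27.8, 5.1).
Equal-tailed 90% interval: the 0.05 and 0.95 quantiles of Beta(27.8, 5.1).
Posterior mean ≈ 0.845, SD ≈ 0.062; a Normal approximation gives roughly [0.743, 0.947].
Exact: F⁻¹(0.05) = 0.732; F⁻¹(0.95) = 0.934.

[0.732, 0.934]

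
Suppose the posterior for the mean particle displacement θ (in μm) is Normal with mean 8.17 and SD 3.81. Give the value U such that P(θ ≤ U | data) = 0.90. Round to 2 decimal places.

Need U with P(θ ≤ U) = 0.90: U = 8.17 + z_{0.1}·3.81.
z = 1.282; U = 8.17 + 1.282 × 3.81 = 13.05.

13.05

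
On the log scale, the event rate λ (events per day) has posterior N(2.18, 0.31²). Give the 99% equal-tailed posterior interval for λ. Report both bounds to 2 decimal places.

On the log scale the 99% interval is 2.18 ± 2.576 × 0.31 = [1.3815, 2.9785].
Exponentiate: [e^1.3815, e^2.9785] = [3.98, 19.66].

[3.98, 19.66]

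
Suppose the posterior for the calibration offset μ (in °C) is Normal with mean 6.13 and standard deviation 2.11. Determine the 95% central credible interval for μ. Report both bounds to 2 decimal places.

[1.99, 10.27]

The posterior is symmetric, so the 95% equal-tailed interval is μ = 6.13 ± z·2.11 with z = 1.960.
Half-width: 1.960 × 2.11 = 4.14.
6.13 − 4.14 = 1.99; 6.13 + 4.14 = 10.27.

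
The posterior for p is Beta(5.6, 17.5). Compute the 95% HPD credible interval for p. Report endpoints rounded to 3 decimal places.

[0.083, 0.415]

The posterior is unimodal and skewed, so the HPD interval has equal density at both endpoints and is the shortest 95% interval.
Solving f(0.083) = f(0.415) with F(0.415) − F(0.083) = 0.95 gives [0.083, 0.415].
For comparison, the equal-tailed interval is [0.095, 0.432]; the HPD is narrower and shifted toward the mode.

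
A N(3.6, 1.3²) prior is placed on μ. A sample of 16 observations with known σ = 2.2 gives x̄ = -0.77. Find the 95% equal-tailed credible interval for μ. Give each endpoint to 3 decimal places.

Posterior precision = 1/1.3² + 16/2.2² = 0.5917 + 3.3058 = 3.8975, so posterior SD = 0.5065.
Posterior mean = (3.6/1.3² + 16·-0.77/2.2²) / 3.8975 = -0.1065.
Interval: -0.1065 ± 1.960 × 0.5065 → [-1.099, 0.886].

[-1.099, 0.886]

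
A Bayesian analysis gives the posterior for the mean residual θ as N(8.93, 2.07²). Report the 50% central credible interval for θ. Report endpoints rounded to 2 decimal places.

The posterior is symmetric, so the 50% equal-tailed interval is θ = 8.93 ± z·2.07 with z = 0.674.
Half-width: 0.674 × 2.07 = 1.40.
8.93 − 1.40 = 7.53; 8.93 + 1.40 = 10.33.

[7.53, 10.33]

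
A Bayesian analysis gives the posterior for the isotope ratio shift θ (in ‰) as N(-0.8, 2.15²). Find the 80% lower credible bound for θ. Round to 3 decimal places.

-2.609

Need L with P(θ ≥ L) = 0.80: L = -0.8 − z_{0.2}·2.15.
z = 0.842; L = -0.8 − 0.842 × 2.15 = -2.609.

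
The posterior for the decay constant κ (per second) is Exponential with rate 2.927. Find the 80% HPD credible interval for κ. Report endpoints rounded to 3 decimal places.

The exponential density is strictly decreasing on [0, ∞), so the HPD interval is anchored at 0: [0, q] with P(κ ≤ q) = 0.80.
q = −ln(1 − 0.80) / 2.927 = 1.6094 / 2.927 = 0.550.

[0.000, 0.550]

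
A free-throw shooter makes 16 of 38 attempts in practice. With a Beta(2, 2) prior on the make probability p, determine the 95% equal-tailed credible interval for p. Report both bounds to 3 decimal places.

[0.285, 0.579]

Posterior: Beta(2+16, 2+22) = Beta(18, 24).
Equal-tailed 95% interval: the 0.025 and 0.975 quantiles of Beta(18, 24).
Posterior mean ≈ 0.429, SD ≈ 0.075; a Normal approximation gives roughly [0.281, 0.576].
Exact: F⁻¹(0.025) = 0.285; F⁻¹(0.975) = 0.579.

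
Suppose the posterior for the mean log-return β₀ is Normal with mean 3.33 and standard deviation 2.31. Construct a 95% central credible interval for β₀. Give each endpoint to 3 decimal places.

[-1.198, 7.858]

The posterior is symmetric, so the 95% equal-tailed interval is β₀ = 3.33 ± z·2.31 with z = 1.960.
Half-width: 1.960 × 2.31 = 4.528.
3.33 − 4.528 = -1.198; 3.33 + 4.528 = 7.858.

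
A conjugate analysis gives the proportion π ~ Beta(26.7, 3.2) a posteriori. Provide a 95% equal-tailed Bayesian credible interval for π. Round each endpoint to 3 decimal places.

[0.762, 0.975]

Posterior: Beta(26.7, 3.2).
Equal-tailed 95% interval: the 0.025 and 0.975 quantiles of Beta(26.7, 3.2).
Posterior mean ≈ 0.893, SD ≈ 0.056; a Normal approximation gives roughly [0.784, 1.002].
Exact: F⁻¹(0.025) = 0.762; F⁻¹(0.975) = 0.975.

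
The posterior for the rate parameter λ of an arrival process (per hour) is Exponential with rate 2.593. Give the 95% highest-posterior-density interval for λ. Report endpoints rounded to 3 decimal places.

[0.000, 1.155]

The exponential density is strictly decreasing on [0, ∞), so the HPD interval is anchored at 0: [0, q] with P(λ ≤ q) = 0.95.
q = −ln(1 − 0.95) / 2.593 = 2.9957 / 2.593 = 1.155.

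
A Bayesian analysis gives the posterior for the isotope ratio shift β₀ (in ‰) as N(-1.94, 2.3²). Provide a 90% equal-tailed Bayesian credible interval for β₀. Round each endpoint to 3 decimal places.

[-5.723, 1.843]

The posterior is symmetric, so the 90% equal-tailed interval is β₀ = -1.94 ± z·2.3 with z = 1.645.
Half-width: 1.645 × 2.3 = 3.783.
-1.94 − 3.783 = -5.723; -1.94 + 3.783 = 1.843.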